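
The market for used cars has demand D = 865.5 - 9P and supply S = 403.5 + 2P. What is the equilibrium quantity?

Q* = 487.5

Set D = S: 865.5 - 9P = 403.5 + 2P.
462 = 11P, so P* = 42.
Q* = 865.5 − 9(42) = 487.5.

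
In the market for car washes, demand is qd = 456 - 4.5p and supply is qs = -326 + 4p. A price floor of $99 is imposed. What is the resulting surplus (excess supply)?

Equilibrium price would be p* = 92, so the floor at 99 binds.
At p = 99: qd = 10.5, qs = 70.
Surplus = 70 − 10.5 = 59.5.

Surplus = 59.5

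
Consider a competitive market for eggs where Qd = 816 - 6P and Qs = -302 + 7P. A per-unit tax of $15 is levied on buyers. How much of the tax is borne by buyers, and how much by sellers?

Buyers bear 105/13, sellers bear 90/13

Pre-tax equilibrium: P* = 86, Q* = 300.
Tax on buyers shifts demand to Qd = 816 − 6(P + 15) = 726 - 6P.
726 - 6P = -302 + 7P gives seller price Ps = 1028/13; buyers pay Pb = 1028/13 + 15 = 1223/13.
New quantity: Q = 816 − 6(1223/13) = 3270/13.
Buyer burden = 1223/13 − 86 = 105/13; seller burden = 86 − 1028/13 = 90/13.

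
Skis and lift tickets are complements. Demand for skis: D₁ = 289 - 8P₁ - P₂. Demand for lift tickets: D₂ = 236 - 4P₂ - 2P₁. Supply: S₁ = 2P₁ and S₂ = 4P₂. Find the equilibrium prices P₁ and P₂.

P₁ = 346/13, P₂ = 297/13

Market 1: 289 - 8P₁ - P₂ = 2P₁ → 10P₁ + P₂ = 289.
Market 2: 8P₂ + 2P₁ = 236.
Eliminating P₂: 8×(1) − 1×(2) gives 78P₁ = 2076, so P₁ = 346/13.
Back-substitute into (2): P₂ = (236 − 2×346/13) / 8 = 297/13.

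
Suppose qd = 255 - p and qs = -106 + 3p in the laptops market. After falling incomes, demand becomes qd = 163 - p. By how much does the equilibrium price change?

Δp = -23

Original equilibrium: p* = 90.25, q* = 164.75.
New equilibrium: 163 - p = -106 + 3p, so 269 = 4p and p' = 67.25; q' = 163 − 1(67.25) = 95.75.
Change in price: 67.25 − 90.25 = -23.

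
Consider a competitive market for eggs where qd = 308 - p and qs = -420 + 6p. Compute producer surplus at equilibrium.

Equilibrium: 308 - p = -420 + 6p gives p* = 104, q* = 204.
Supply starts at p = 70 (where qs = 0).
PS = ½(104 − 70)(204) = 3468.

Producer surplus = 3468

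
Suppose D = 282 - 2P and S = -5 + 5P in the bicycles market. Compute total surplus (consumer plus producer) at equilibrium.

Total surplus = 14000

Equilibrium: 282 - 2P = -5 + 5P gives P* = 41, Q* = 200.
Demand choke price: P = 141; supply starts at P = 1.
CS = ½(141 − 41)(200) = 10000; PS = ½(41 − 1)(200) = 4000.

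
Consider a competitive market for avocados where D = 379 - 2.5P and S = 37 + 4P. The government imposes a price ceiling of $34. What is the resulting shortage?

Shortage = 121

Equilibrium price would be P* = 684/13, so the ceiling at 34 binds.
At P = 34: D = 379 − 2.5(34) = 294, S = 37 + 4(34) = 173.
Shortage = 294 − 173 = 121.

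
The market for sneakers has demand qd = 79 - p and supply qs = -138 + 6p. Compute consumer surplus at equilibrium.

Equilibrium: 79 - p = -138 + 6p gives p* = 31, q* = 48.
Demand choke price (qd = 0): p = 79.
CS = ½(79 − 31)(48) = 1152.

Consumer surplus = 1152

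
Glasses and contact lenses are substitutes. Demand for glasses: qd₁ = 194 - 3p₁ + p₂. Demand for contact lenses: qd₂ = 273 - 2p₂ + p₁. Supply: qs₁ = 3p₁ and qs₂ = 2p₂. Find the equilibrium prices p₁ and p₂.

p₁ = 1049/23, p₂ = 1832/23

Market 1: 194 - 3p₁ + p₂ = 3p₁ → 6p₁ - p₂ = 194.
Market 2: 4p₂ - p₁ = 273.
Eliminating p₂: 4×(1) + 1×(2) gives 23p₁ = 1049, so p₁ = 1049/23.
Back-substitute into (2): p₂ = (273 + 1×1049/23) / 4 = 1832/23.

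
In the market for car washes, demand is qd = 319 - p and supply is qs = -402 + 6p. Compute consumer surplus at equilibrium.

Equilibrium: 319 - p = -402 + 6p gives p* = 103, q* = 216.
Demand choke price (qd = 0): p = 319.
CS = ½(319 − 103)(216) = 23328.

Consumer surplus = 23328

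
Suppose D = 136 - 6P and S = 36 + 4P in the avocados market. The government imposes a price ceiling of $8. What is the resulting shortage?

Shortage = 20

Equilibrium price would be P* = 10, so the ceiling at 8 binds.
At P = 8: D = 136 − 6(8) = 88, S = 36 + 4(8) = 68.
Shortage = 88 − 68 = 20.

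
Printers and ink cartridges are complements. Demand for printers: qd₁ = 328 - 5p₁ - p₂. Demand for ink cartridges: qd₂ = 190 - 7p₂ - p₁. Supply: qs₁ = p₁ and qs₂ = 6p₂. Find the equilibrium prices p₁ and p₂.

p₁ = 582/11, p₂ = 116/11

Market 1: 328 - 5p₁ - p₂ = p₁ → 6p₁ + p₂ = 328.
Market 2: 13p₂ + p₁ = 190.
Eliminating p₂: 13×(1) − 1×(2) gives 77p₁ = 4074, so p₁ = 582/11.
Back-substitute into (2): p₂ = (190 − 1×582/11) / 13 = 116/11.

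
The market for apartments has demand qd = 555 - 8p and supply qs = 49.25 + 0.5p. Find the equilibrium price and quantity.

p* = 59.5, q* = 79

Set qd = qs: 555 - 8p = 49.25 + 0.5p.
505.75 = 8.5p, so p* = 59.5.
q* = 555 − 8(59.5) = 79.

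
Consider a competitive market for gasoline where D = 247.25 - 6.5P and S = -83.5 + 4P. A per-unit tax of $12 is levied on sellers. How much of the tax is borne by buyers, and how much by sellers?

Pre-tax equilibrium: P* = 31.5, Q* = 42.5.
Tax on sellers shifts supply to S = -83.5 + 4(P − 12) = -131.5 + 4P.
247.25 - 6.5P = -131.5 + 4P gives buyer price Pb = 505/14; sellers receive Ps = 505/14 − 12 = 337/14.
New quantity: Q = 247.25 − 6.5(505/14) = 179/14.
Buyer burden = 505/14 − 31.5 = 32/7; seller burden = 31.5 − 337/14 = 52/7.

Buyers bear 32/7, sellers bear 52/7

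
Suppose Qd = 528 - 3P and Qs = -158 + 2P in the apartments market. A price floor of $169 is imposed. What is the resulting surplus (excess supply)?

Equilibrium price would be P* = 137.2, so the floor at 169 binds.
At P = 169: Qd = 21, Qs = 180.
Surplus = 180 − 21 = 159.

Surplus = 159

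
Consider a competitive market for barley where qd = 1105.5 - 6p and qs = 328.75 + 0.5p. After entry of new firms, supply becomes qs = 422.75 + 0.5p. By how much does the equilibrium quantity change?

Δq = 1128/13

Original equilibrium: p* = 119.5, q* = 388.5.
New equilibrium: 1105.5 - 6p = 422.75 + 0.5p, so 682.75 = 6.5p and p' = 2731/26; q' = 1105.5 − 6(2731/26) = 12357/26.
Change in quantity: 12357/26 − 388.5 = 1128/13.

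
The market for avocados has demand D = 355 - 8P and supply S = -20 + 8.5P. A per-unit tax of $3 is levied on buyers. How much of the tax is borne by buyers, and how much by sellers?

Buyers bear 17/11, sellers bear 16/11

Pre-tax equilibrium: P* = 250/11, Q* = 1905/11.
Tax on buyers shifts demand to D = 355 − 8(P + 3) = 331 - 8P.
331 - 8P = -20 + 8.5P gives seller price Ps = 234/11; buyers pay Pb = 234/11 + 3 = 267/11.
New quantity: Q = 355 − 8(267/11) = 1769/11.
Buyer burden = 267/11 − 250/11 = 17/11; seller burden = 250/11 − 234/11 = 16/11.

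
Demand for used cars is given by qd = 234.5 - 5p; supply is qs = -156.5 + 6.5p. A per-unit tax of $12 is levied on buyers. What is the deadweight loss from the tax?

Deadweight loss = 4680/23

Pre-tax equilibrium: p* = 34, q* = 64.5.
Tax on buyers shifts demand to qd = 234.5 − 5(p + 12) = 174.5 - 5p.
174.5 - 5p = -156.5 + 6.5p gives seller price ps = 662/23; buyers pay pb = 662/23 + 12 = 938/23.
New quantity: q = 234.5 − 5(938/23) = 1407/46.
DWL = ½ × 12 × (64.5 − 1407/46) = 4680/23.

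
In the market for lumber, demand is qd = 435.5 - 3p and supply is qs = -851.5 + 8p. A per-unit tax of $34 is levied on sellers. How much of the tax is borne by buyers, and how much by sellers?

Buyers bear 272/11, sellers bear 102/11

Pre-tax equilibrium: p* = 117, q* = 84.5.
Tax on sellers shifts supply to qs = -851.5 + 8(p − 34) = -1123.5 + 8p.
435.5 - 3p = -1123.5 + 8p gives buyer price pb = 1559/11; sellers receive ps = 1559/11 − 34 = 1185/11.
New quantity: q = 435.5 − 3(1559/11) = 227/22.
Buyer burden = 1559/11 − 117 = 272/11; seller burden = 117 − 1185/11 = 102/11.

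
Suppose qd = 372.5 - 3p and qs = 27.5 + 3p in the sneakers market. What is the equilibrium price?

p* = 57.5

Set qd = qs: 372.5 - 3p = 27.5 + 3p.
345 = 6p, so p* = 57.5.
q* = 372.5 − 3(57.5) = 200.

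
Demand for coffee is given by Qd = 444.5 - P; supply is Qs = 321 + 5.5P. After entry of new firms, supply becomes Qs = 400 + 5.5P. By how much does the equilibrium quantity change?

Original equilibrium: P* = 19, Q* = 425.5.
New equilibrium: 444.5 - P = 400 + 5.5P, so 44.5 = 6.5P and P' = 89/13; Q' = 444.5 − 1(89/13) = 11379/26.
Change in quantity: 11379/26 − 425.5 = 158/13.

ΔQ = 158/13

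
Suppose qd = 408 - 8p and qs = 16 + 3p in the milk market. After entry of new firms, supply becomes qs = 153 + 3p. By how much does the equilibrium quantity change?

Original equilibrium: p* = 392/11, q* = 1352/11.
New equilibrium: 408 - 8p = 153 + 3p, so 255 = 11p and p' = 255/11; q' = 408 − 8(255/11) = 2448/11.
Change in quantity: 2448/11 − 1352/11 = 1096/11.

Δq = 1096/11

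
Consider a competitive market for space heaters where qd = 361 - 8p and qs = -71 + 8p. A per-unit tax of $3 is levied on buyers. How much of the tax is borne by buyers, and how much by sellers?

Buyers bear $1.5, sellers bear $1.5

Pre-tax equilibrium: p* = 27, q* = 145.
Tax on buyers shifts demand to qd = 361 − 8(p + 3) = 337 - 8p.
337 - 8p = -71 + 8p gives seller price ps = 25.5; buyers pay pb = 25.5 + 3 = 28.5.
New quantity: q = 361 − 8(28.5) = 133.
Buyer burden = 28.5 − 27 = 1.5; seller burden = 27 − 25.5 = 1.5.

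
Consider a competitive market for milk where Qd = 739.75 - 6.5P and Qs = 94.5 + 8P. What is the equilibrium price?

P* = 44.5

Set Qd = Qs: 739.75 - 6.5P = 94.5 + 8P.
645.25 = 14.5P, so P* = 44.5.
Q* = 739.75 − 6.5(44.5) = 450.5.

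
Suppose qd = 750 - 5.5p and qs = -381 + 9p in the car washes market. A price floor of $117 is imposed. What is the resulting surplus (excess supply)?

Surplus = 565.5

Equilibrium price would be p* = 78, so the floor at 117 binds.
At p = 117: qd = 106.5, qs = 672.
Surplus = 672 − 106.5 = 565.5.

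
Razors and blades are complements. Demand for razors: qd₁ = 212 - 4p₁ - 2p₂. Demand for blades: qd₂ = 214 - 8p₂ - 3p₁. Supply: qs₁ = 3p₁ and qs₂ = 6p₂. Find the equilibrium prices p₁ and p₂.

Market 1: 212 - 4p₁ - 2p₂ = 3p₁ → 7p₁ + 2p₂ = 212.
Market 2: 14p₂ + 3p₁ = 214.
Eliminating p₂: 14×(1) − 2×(2) gives 92p₁ = 2540, so p₁ = 635/23.
Back-substitute into (2): p₂ = (214 − 3×635/23) / 14 = 431/46.

p₁ = 635/23, p₂ = 431/46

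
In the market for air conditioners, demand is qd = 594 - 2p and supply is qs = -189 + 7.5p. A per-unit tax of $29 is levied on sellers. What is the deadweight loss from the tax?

Pre-tax equilibrium: p* = 1566/19, q* = 8154/19.
Tax on sellers shifts supply to qs = -189 + 7.5(p − 29) = -406.5 + 7.5p.
594 - 2p = -406.5 + 7.5p gives buyer price pb = 2001/19; sellers receive ps = 2001/19 − 29 = 1450/19.
New quantity: q = 594 − 2(2001/19) = 7284/19.
DWL = ½ × 29 × (8154/19 − 7284/19) = 12615/19.

Deadweight loss = 12615/19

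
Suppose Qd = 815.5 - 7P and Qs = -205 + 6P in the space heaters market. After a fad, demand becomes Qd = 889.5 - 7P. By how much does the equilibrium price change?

Original equilibrium: P* = 78.5, Q* = 266.
New equilibrium: 889.5 - 7P = -205 + 6P, so 1094.5 = 13P and P' = 2189/26; Q' = 889.5 − 7(2189/26) = 3902/13.
Change in price: 2189/26 − 78.5 = 74/13.

ΔP = 74/13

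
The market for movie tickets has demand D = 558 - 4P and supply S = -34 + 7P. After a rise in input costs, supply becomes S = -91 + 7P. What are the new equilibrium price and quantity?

Original equilibrium: P* = 592/11, Q* = 3770/11.
New equilibrium: 558 - 4P = -91 + 7P, so 649 = 11P and P' = 59; Q' = 558 − 4(59) = 322.

P' = 59, Q' = 322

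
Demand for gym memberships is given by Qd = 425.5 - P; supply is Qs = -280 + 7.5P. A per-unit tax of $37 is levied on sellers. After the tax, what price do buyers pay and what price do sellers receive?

Buyers pay 1966/17, sellers receive 1337/17

Pre-tax equilibrium: P* = 83, Q* = 342.5.
Tax on sellers shifts supply to Qs = -280 + 7.5(P − 37) = -557.5 + 7.5P.
425.5 - P = -557.5 + 7.5P gives buyer price Pb = 1966/17; sellers receive Ps = 1966/17 − 37 = 1337/17.
New quantity: Q = 425.5 − 1(1966/17) = 10535/34.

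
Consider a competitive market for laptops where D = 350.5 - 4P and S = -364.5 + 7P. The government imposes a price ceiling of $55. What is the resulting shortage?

Shortage = 110

Equilibrium price would be P* = 65, so the ceiling at 55 binds.
At P = 55: D = 350.5 − 4(55) = 130.5, S = -364.5 + 7(55) = 20.5.
Shortage = 130.5 − 20.5 = 110.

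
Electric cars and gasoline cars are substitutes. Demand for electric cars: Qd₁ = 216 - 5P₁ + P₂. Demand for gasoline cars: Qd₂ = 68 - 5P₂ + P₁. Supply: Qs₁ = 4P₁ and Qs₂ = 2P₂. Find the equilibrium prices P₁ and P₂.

Market 1: 216 - 5P₁ + P₂ = 4P₁ → 9P₁ - P₂ = 216.
Market 2: 7P₂ - P₁ = 68.
Eliminating P₂: 7×(1) + 1×(2) gives 62P₁ = 1580, so P₁ = 790/31.
Back-substitute into (2): P₂ = (68 + 1×790/31) / 7 = 414/31.

P₁ = 790/31, P₂ = 414/31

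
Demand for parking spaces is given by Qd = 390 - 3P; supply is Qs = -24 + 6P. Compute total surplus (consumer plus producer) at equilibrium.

Equilibrium: 390 - 3P = -24 + 6P gives P* = 46, Q* = 252.
Demand choke price: P = 130; supply starts at P = 4.
CS = ½(130 − 46)(252) = 10584; PS = ½(46 − 4)(252) = 5292.

Total surplus = 15876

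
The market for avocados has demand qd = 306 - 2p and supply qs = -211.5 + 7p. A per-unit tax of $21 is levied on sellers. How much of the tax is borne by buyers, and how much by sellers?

Buyers bear 49/3, sellers bear 14/3

Pre-tax equilibrium: p* = 57.5, q* = 191.
Tax on sellers shifts supply to qs = -211.5 + 7(p − 21) = -358.5 + 7p.
306 - 2p = -358.5 + 7p gives buyer price pb = 443/6; sellers receive ps = 443/6 − 21 = 317/6.
New quantity: q = 306 − 2(443/6) = 475/3.
Buyer burden = 443/6 − 57.5 = 49/3; seller burden = 57.5 − 317/6 = 14/3.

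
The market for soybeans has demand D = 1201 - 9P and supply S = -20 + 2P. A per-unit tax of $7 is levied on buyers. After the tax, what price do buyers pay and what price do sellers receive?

Pre-tax equilibrium: P* = 111, Q* = 202.
Tax on buyers shifts demand to D = 1201 − 9(P + 7) = 1138 - 9P.
1138 - 9P = -20 + 2P gives seller price Ps = 1158/11; buyers pay Pb = 1158/11 + 7 = 1235/11.
New quantity: Q = 1201 − 9(1235/11) = 2096/11.

Buyers pay 1235/11, sellers receive 1158/11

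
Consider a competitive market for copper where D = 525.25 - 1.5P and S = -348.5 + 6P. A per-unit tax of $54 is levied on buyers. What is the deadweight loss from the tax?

Deadweight loss = 1749.6

Pre-tax equilibrium: P* = 116.5, Q* = 350.5.
Tax on buyers shifts demand to D = 525.25 − 1.5(P + 54) = 444.25 - 1.5P.
444.25 - 1.5P = -348.5 + 6P gives seller price Ps = 105.7; buyers pay Pb = 105.7 + 54 = 159.7.
New quantity: Q = 525.25 − 1.5(159.7) = 285.7.
DWL = ½ × 54 × (350.5 − 285.7) = 1749.6.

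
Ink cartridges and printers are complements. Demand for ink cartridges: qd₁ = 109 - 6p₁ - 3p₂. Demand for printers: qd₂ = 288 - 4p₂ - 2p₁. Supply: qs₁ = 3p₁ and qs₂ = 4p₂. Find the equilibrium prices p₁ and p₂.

p₁ = 4/33, p₂ = 1187/33

Market 1: 109 - 6p₁ - 3p₂ = 3p₁ → 9p₁ + 3p₂ = 109.
Market 2: 8p₂ + 2p₁ = 288.
Eliminating p₂: 8×(1) − 3×(2) gives 66p₁ = 8, so p₁ = 4/33.
Back-substitute into (2): p₂ = (288 − 2×4/33) / 8 = 1187/33.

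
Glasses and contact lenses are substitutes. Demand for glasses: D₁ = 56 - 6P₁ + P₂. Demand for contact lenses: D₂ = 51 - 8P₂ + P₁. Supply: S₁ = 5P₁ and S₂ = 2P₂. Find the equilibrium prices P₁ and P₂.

Market 1: 56 - 6P₁ + P₂ = 5P₁ → 11P₁ - P₂ = 56.
Market 2: 10P₂ - P₁ = 51.
Eliminating P₂: 10×(1) + 1×(2) gives 109P₁ = 611, so P₁ = 611/109.
Back-substitute into (2): P₂ = (51 + 1×611/109) / 10 = 617/109.

P₁ = 611/109, P₂ = 617/109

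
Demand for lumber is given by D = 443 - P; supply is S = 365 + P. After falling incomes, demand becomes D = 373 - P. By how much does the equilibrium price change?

ΔP = -35

Original equilibrium: P* = 39, Q* = 404.
New equilibrium: 373 - P = 365 + P, so 8 = 2P and P' = 4; Q' = 373 − 1(4) = 369.
Change in price: 4 − 39 = -35.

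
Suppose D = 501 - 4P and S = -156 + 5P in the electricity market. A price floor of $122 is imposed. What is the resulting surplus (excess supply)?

Equilibrium price would be P* = 73, so the floor at 122 binds.
At P = 122: D = 13, S = 454.
Surplus = 454 − 13 = 441.

Surplus = 441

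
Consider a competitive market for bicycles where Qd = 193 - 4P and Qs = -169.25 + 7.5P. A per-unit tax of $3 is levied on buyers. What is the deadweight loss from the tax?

Deadweight loss = 270/23

Pre-tax equilibrium: P* = 31.5, Q* = 67.
Tax on buyers shifts demand to Qd = 193 − 4(P + 3) = 181 - 4P.
181 - 4P = -169.25 + 7.5P gives seller price Ps = 1401/46; buyers pay Pb = 1401/46 + 3 = 1539/46.
New quantity: Q = 193 − 4(1539/46) = 1361/23.
DWL = ½ × 3 × (67 − 1361/23) = 270/23.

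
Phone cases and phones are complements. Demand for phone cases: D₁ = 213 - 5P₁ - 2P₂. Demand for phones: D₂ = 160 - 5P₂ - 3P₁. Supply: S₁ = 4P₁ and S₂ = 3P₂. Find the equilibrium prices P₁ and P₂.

Market 1: 213 - 5P₁ - 2P₂ = 4P₁ → 9P₁ + 2P₂ = 213.
Market 2: 8P₂ + 3P₁ = 160.
Eliminating P₂: 8×(1) − 2×(2) gives 66P₁ = 1384, so P₁ = 692/33.
Back-substitute into (2): P₂ = (160 − 3×692/33) / 8 = 267/22.

P₁ = 692/33, P₂ = 267/22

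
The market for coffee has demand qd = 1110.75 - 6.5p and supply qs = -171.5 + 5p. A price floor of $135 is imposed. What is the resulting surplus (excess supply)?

Equilibrium price would be p* = 111.5, so the floor at 135 binds.
At p = 135: qd = 233.25, qs = 503.5.
Surplus = 503.5 − 233.25 = 270.25.

Surplus = 270.25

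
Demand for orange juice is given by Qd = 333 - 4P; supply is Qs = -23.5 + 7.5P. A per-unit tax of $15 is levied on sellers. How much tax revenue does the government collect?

Pre-tax equilibrium: P* = 31, Q* = 209.
Tax on sellers shifts supply to Qs = -23.5 + 7.5(P − 15) = -136 + 7.5P.
333 - 4P = -136 + 7.5P gives buyer price Pb = 938/23; sellers receive Ps = 938/23 − 15 = 593/23.
New quantity: Q = 333 − 4(938/23) = 3907/23.
Revenue = 15 × 3907/23 = 58605/23.

Tax revenue = 58605/23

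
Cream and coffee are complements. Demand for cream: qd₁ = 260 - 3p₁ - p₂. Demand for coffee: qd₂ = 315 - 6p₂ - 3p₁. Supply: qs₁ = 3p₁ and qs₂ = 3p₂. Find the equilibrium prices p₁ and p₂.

Market 1: 260 - 3p₁ - p₂ = 3p₁ → 6p₁ + p₂ = 260.
Market 2: 9p₂ + 3p₁ = 315.
Eliminating p₂: 9×(1) − 1×(2) gives 51p₁ = 2025, so p₁ = 675/17.
Back-substitute into (2): p₂ = (315 − 3×675/17) / 9 = 370/17.

p₁ = 675/17, p₂ = 370/17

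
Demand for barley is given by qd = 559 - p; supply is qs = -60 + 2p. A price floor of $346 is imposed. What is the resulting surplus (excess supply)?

Surplus = 419

Equilibrium price would be p* = 619/3, so the floor at 346 binds.
At p = 346: qd = 213, qs = 632.
Surplus = 632 − 213 = 419.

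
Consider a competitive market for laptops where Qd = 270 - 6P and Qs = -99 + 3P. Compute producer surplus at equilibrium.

Producer surplus = 96

Equilibrium: 270 - 6P = -99 + 3P gives P* = 41, Q* = 24.
Supply starts at P = 33 (where Qs = 0).
PS = ½(41 − 33)(24) = 96.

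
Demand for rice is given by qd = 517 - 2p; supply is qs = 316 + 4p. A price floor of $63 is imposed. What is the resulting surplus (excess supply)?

Equilibrium price would be p* = 33.5, so the floor at 63 binds.
At p = 63: qd = 391, qs = 568.
Surplus = 568 − 391 = 177.

Surplus = 177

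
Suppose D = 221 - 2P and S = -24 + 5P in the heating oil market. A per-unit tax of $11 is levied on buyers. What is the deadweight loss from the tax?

Pre-tax equilibrium: P* = 35, Q* = 151.
Tax on buyers shifts demand to D = 221 − 2(P + 11) = 199 - 2P.
199 - 2P = -24 + 5P gives seller price Ps = 223/7; buyers pay Pb = 223/7 + 11 = 300/7.
New quantity: Q = 221 − 2(300/7) = 947/7.
DWL = ½ × 11 × (151 − 947/7) = 605/7.

Deadweight loss = 605/7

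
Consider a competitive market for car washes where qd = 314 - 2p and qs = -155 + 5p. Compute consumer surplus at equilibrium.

Consumer surplus = 8100

Equilibrium: 314 - 2p = -155 + 5p gives p* = 67, q* = 180.
Demand choke price (qd = 0): p = 157.
CS = ½(157 − 67)(180) = 8100.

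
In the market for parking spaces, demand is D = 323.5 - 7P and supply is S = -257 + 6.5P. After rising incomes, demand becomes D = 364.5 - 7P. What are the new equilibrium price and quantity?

P' = 1243/27, Q' = 2281/54

Original equilibrium: P* = 43, Q* = 22.5.
New equilibrium: 364.5 - 7P = -257 + 6.5P, so 621.5 = 13.5P and P' = 1243/27; Q' = 364.5 − 7(1243/27) = 2281/54.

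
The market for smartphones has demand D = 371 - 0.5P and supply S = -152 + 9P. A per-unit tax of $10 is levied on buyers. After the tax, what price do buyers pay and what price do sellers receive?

Buyers pay 1226/19, sellers receive 1036/19

Pre-tax equilibrium: P* = 1046/19, Q* = 6526/19.
Tax on buyers shifts demand to D = 371 − 0.5(P + 10) = 366 - 0.5P.
366 - 0.5P = -152 + 9P gives seller price Ps = 1036/19; buyers pay Pb = 1036/19 + 10 = 1226/19.
New quantity: Q = 371 − 0.5(1226/19) = 6436/19.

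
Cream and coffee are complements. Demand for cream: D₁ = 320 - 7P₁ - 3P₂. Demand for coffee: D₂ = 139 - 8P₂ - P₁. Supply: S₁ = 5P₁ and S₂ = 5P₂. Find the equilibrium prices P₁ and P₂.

P₁ = 3743/153, P₂ = 1348/153

Market 1: 320 - 7P₁ - 3P₂ = 5P₁ → 12P₁ + 3P₂ = 320.
Market 2: 13P₂ + P₁ = 139.
Eliminating P₂: 13×(1) − 3×(2) gives 153P₁ = 3743, so P₁ = 3743/153.
Back-substitute into (2): P₂ = (139 − 1×3743/153) / 13 = 1348/153.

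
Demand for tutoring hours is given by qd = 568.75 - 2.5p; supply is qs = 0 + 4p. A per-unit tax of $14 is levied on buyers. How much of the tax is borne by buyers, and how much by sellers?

Pre-tax equilibrium: p* = 87.5, q* = 350.
Tax on buyers shifts demand to qd = 568.75 − 2.5(p + 14) = 533.75 - 2.5p.
533.75 - 2.5p = 0 + 4p gives seller price ps = 2135/26; buyers pay pb = 2135/26 + 14 = 2499/26.
New quantity: q = 568.75 − 2.5(2499/26) = 4270/13.
Buyer burden = 2499/26 − 87.5 = 112/13; seller burden = 87.5 − 2135/26 = 70/13.

Buyers bear 112/13, sellers bear 70/13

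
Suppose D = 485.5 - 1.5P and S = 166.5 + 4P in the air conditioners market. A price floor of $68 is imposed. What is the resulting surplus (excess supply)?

Equilibrium price would be P* = 58, so the floor at 68 binds.
At P = 68: D = 383.5, S = 438.5.
Surplus = 438.5 − 383.5 = 55.

Surplus = 55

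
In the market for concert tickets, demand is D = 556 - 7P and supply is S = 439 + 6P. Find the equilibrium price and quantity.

Set D = S: 556 - 7P = 439 + 6P.
117 = 13P, so P* = 9.
Q* = 556 − 7(9) = 493.

P* = 9, Q* = 493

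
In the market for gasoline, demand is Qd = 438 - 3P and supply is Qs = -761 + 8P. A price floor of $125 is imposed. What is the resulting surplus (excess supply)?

Surplus = 176

Equilibrium price would be P* = 109, so the floor at 125 binds.
At P = 125: Qd = 63, Qs = 239.
Surplus = 239 − 63 = 176.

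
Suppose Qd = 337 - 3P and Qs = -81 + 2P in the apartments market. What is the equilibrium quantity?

Q* = 86.2

Set Qd = Qs: 337 - 3P = -81 + 2P.
418 = 5P, so P* = 83.6.
Q* = 337 − 3(83.6) = 86.2.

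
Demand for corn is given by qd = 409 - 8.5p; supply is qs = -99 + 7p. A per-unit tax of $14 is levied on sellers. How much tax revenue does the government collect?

Pre-tax equilibrium: p* = 1016/31, q* = 4043/31.
Tax on sellers shifts supply to qs = -99 + 7(p − 14) = -197 + 7p.
409 - 8.5p = -197 + 7p gives buyer price pb = 1212/31; sellers receive ps = 1212/31 − 14 = 778/31.
New quantity: q = 409 − 8.5(1212/31) = 2377/31.
Revenue = 14 × 2377/31 = 33278/31.

Tax revenue = 33278/31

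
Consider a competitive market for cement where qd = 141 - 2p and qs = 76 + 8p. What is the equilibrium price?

p* = 6.5

Set qd = qs: 141 - 2p = 76 + 8p.
65 = 10p, so p* = 6.5.
q* = 141 − 2(6.5) = 128.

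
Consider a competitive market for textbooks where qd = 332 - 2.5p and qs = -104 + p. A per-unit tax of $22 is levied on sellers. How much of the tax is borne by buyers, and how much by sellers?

Pre-tax equilibrium: p* = 872/7, q* = 144/7.
Tax on sellers shifts supply to qs = -104 + 1(p − 22) = -126 + p.
332 - 2.5p = -126 + p gives buyer price pb = 916/7; sellers receive ps = 916/7 − 22 = 762/7.
New quantity: q = 332 − 2.5(916/7) = 34/7.
Buyer burden = 916/7 − 872/7 = 44/7; seller burden = 872/7 − 762/7 = 110/7.

Buyers bear 44/7, sellers bear 110/7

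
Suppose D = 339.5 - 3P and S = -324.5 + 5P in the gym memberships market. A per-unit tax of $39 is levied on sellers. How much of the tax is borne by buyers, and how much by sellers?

Buyers bear $24.375, sellers bear $14.625

Pre-tax equilibrium: P* = 83, Q* = 90.5.
Tax on sellers shifts supply to S = -324.5 + 5(P − 39) = -519.5 + 5P.
339.5 - 3P = -519.5 + 5P gives buyer price Pb = 107.375; sellers receive Ps = 107.375 − 39 = 68.375.
New quantity: Q = 339.5 − 3(107.375) = 17.375.
Buyer burden = 107.375 − 83 = 24.375; seller burden = 83 − 68.375 = 14.625.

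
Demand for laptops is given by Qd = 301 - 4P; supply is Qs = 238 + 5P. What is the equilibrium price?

Set Qd = Qs: 301 - 4P = 238 + 5P.
63 = 9P, so P* = 7.
Q* = 301 − 4(7) = 273.

P* = 7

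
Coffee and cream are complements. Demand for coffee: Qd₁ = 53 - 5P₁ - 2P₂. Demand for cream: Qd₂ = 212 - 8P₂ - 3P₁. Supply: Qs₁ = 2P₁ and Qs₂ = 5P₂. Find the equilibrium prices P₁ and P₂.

P₁ = 53/17, P₂ = 265/17

Market 1: 53 - 5P₁ - 2P₂ = 2P₁ → 7P₁ + 2P₂ = 53.
Market 2: 13P₂ + 3P₁ = 212.
Eliminating P₂: 13×(1) − 2×(2) gives 85P₁ = 265, so P₁ = 53/17.
Back-substitute into (2): P₂ = (212 − 3×53/17) / 13 = 265/17.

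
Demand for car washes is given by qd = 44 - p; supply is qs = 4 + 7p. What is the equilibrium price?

Set qd = qs: 44 - p = 4 + 7p.
40 = 8p, so p* = 5.
q* = 44 − 1(5) = 39.

p* = 5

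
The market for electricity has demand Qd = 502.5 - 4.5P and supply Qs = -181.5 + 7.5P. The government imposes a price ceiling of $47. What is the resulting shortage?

Equilibrium price would be P* = 57, so the ceiling at 47 binds.
At P = 47: Qd = 502.5 − 4.5(47) = 291, Qs = -181.5 + 7.5(47) = 171.
Shortage = 291 − 171 = 120.

Shortage = 120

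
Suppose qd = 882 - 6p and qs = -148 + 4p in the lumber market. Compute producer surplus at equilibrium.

Equilibrium: 882 - 6p = -148 + 4p gives p* = 103, q* = 264.
Supply starts at p = 37 (where qs = 0).
PS = ½(103 − 37)(264) = 8712.

Producer surplus = 8712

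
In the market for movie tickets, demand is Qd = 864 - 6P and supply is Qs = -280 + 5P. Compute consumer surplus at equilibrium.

Consumer surplus = 4800

Equilibrium: 864 - 6P = -280 + 5P gives P* = 104, Q* = 240.
Demand choke price (Qd = 0): P = 144.
CS = ½(144 − 104)(240) = 4800.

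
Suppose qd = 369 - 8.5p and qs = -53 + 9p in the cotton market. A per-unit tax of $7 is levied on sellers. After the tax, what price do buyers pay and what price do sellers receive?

Buyers pay 194/7, sellers receive 145/7

Pre-tax equilibrium: p* = 844/35, q* = 5741/35.
Tax on sellers shifts supply to qs = -53 + 9(p − 7) = -116 + 9p.
369 - 8.5p = -116 + 9p gives buyer price pb = 194/7; sellers receive ps = 194/7 − 7 = 145/7.
New quantity: q = 369 − 8.5(194/7) = 934/7.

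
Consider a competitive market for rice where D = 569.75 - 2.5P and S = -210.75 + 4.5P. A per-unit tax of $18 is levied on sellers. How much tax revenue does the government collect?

Tax revenue = 33021/7

Pre-tax equilibrium: P* = 111.5, Q* = 291.
Tax on sellers shifts supply to S = -210.75 + 4.5(P − 18) = -291.75 + 4.5P.
569.75 - 2.5P = -291.75 + 4.5P gives buyer price Pb = 1723/14; sellers receive Ps = 1723/14 − 18 = 1471/14.
New quantity: Q = 569.75 − 2.5(1723/14) = 3669/14.
Revenue = 18 × 3669/14 = 33021/7.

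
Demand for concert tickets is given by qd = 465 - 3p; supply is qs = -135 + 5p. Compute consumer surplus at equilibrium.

Consumer surplus = 9600

Equilibrium: 465 - 3p = -135 + 5p gives p* = 75, q* = 240.
Demand choke price (qd = 0): p = 155.
CS = ½(155 − 75)(240) = 9600.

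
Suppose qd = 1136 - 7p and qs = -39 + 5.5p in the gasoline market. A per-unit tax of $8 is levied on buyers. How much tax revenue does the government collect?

Pre-tax equilibrium: p* = 94, q* = 478.
Tax on buyers shifts demand to qd = 1136 − 7(p + 8) = 1080 - 7p.
1080 - 7p = -39 + 5.5p gives seller price ps = 89.52; buyers pay pb = 89.52 + 8 = 97.52.
New quantity: q = 1136 − 7(97.52) = 453.36.
Revenue = 8 × 453.36 = 3626.88.

Tax revenue = 3626.88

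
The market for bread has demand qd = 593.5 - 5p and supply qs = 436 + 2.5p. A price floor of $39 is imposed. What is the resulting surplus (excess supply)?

Equilibrium price would be p* = 21, so the floor at 39 binds.
At p = 39: qd = 398.5, qs = 533.5.
Surplus = 533.5 − 398.5 = 135.

Surplus = 135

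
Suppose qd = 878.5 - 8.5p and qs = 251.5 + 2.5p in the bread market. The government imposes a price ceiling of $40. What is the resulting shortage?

Shortage = 187

Equilibrium price would be p* = 57, so the ceiling at 40 binds.
At p = 40: qd = 878.5 − 8.5(40) = 538.5, qs = 251.5 + 2.5(40) = 351.5.
Shortage = 538.5 − 351.5 = 187.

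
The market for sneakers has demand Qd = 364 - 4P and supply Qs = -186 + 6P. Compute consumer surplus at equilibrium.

Equilibrium: 364 - 4P = -186 + 6P gives P* = 55, Q* = 144.
Demand choke price (Qd = 0): P = 91.
CS = ½(91 − 55)(144) = 2592.

Consumer surplus = 2592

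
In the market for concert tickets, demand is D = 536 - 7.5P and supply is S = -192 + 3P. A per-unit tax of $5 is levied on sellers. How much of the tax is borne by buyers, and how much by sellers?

Buyers bear 10/7, sellers bear 25/7

Pre-tax equilibrium: P* = 208/3, Q* = 16.
Tax on sellers shifts supply to S = -192 + 3(P − 5) = -207 + 3P.
536 - 7.5P = -207 + 3P gives buyer price Pb = 1486/21; sellers receive Ps = 1486/21 − 5 = 1381/21.
New quantity: Q = 536 − 7.5(1486/21) = 37/7.
Buyer burden = 1486/21 − 208/3 = 10/7; seller burden = 208/3 − 1381/21 = 25/7.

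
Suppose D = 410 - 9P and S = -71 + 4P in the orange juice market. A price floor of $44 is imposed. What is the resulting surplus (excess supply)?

Surplus = 91

Equilibrium price would be P* = 37, so the floor at 44 binds.
At P = 44: D = 14, S = 105.
Surplus = 105 − 14 = 91.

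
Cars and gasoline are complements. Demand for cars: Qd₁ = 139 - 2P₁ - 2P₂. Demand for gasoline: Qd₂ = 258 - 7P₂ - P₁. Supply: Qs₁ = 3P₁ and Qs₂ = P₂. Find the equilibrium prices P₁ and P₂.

Market 1: 139 - 2P₁ - 2P₂ = 3P₁ → 5P₁ + 2P₂ = 139.
Market 2: 8P₂ + P₁ = 258.
Eliminating P₂: 8×(1) − 2×(2) gives 38P₁ = 596, so P₁ = 298/19.
Back-substitute into (2): P₂ = (258 − 1×298/19) / 8 = 1151/38.

P₁ = 298/19, P₂ = 1151/38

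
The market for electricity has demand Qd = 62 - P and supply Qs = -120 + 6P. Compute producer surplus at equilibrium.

Equilibrium: 62 - P = -120 + 6P gives P* = 26, Q* = 36.
Supply starts at P = 20 (where Qs = 0).
PS = ½(26 − 20)(36) = 108.

Producer surplus = 108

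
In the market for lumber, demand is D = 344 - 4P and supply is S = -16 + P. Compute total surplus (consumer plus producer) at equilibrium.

Equilibrium: 344 - 4P = -16 + P gives P* = 72, Q* = 56.
Demand choke price: P = 86; supply starts at P = 16.
CS = ½(86 − 72)(56) = 392; PS = ½(72 − 16)(56) = 1568.

Total surplus = 1960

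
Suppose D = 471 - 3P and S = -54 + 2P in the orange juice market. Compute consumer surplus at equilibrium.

Consumer surplus = 4056

Equilibrium: 471 - 3P = -54 + 2P gives P* = 105, Q* = 156.
Demand choke price (D = 0): P = 157.
CS = ½(157 − 105)(156) = 4056.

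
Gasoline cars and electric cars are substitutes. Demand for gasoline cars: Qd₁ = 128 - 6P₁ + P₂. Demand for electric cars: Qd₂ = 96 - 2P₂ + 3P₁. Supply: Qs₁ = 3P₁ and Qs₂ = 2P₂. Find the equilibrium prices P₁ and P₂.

Market 1: 128 - 6P₁ + P₂ = 3P₁ → 9P₁ - P₂ = 128.
Market 2: 4P₂ - 3P₁ = 96.
Eliminating P₂: 4×(1) + 1×(2) gives 33P₁ = 608, so P₁ = 608/33.
Back-substitute into (2): P₂ = (96 + 3×608/33) / 4 = 416/11.

P₁ = 608/33, P₂ = 416/11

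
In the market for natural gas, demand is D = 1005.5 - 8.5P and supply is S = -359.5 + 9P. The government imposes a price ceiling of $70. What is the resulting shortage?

Shortage = 140

Equilibrium price would be P* = 78, so the ceiling at 70 binds.
At P = 70: D = 1005.5 − 8.5(70) = 410.5, S = -359.5 + 9(70) = 270.5.
Shortage = 410.5 − 270.5 = 140.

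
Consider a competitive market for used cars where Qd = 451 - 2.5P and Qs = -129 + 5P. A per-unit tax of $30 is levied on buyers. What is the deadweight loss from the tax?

Pre-tax equilibrium: P* = 232/3, Q* = 773/3.
Tax on buyers shifts demand to Qd = 451 − 2.5(P + 30) = 376 - 2.5P.
376 - 2.5P = -129 + 5P gives seller price Ps = 202/3; buyers pay Pb = 202/3 + 30 = 292/3.
New quantity: Q = 451 − 2.5(292/3) = 623/3.
DWL = ½ × 30 × (773/3 − 623/3) = 750.

Deadweight loss = 750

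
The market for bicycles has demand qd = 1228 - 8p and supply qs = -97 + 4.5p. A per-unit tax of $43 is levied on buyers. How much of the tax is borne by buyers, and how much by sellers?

Pre-tax equilibrium: p* = 106, q* = 380.
Tax on buyers shifts demand to qd = 1228 − 8(p + 43) = 884 - 8p.
884 - 8p = -97 + 4.5p gives seller price ps = 78.48; buyers pay pb = 78.48 + 43 = 121.48.
New quantity: q = 1228 − 8(121.48) = 256.16.
Buyer burden = 121.48 − 106 = 15.48; seller burden = 106 − 78.48 = 27.52.

Buyers bear $15.48, sellers bear $27.52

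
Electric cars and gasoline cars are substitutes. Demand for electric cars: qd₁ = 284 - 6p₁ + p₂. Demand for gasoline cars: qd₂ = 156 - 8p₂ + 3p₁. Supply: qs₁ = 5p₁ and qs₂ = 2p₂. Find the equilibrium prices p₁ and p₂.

Market 1: 284 - 6p₁ + p₂ = 5p₁ → 11p₁ - p₂ = 284.
Market 2: 10p₂ - 3p₁ = 156.
Eliminating p₂: 10×(1) + 1×(2) gives 107p₁ = 2996, so p₁ = 28.
Back-substitute into (2): p₂ = (156 + 3×28) / 10 = 24.

p₁ = 28, p₂ = 24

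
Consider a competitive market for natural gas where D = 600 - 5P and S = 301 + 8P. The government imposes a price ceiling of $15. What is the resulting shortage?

Shortage = 104

Equilibrium price would be P* = 23, so the ceiling at 15 binds.
At P = 15: D = 600 − 5(15) = 525, S = 301 + 8(15) = 421.
Shortage = 525 − 421 = 104.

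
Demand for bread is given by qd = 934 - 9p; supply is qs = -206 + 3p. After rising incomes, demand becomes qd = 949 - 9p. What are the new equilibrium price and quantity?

Original equilibrium: p* = 95, q* = 79.
New equilibrium: 949 - 9p = -206 + 3p, so 1155 = 12p and p' = 96.25; q' = 949 − 9(96.25) = 82.75.

p' = 96.25, q' = 82.75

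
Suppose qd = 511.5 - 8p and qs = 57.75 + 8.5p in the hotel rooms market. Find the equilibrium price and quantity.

Set qd = qs: 511.5 - 8p = 57.75 + 8.5p.
453.75 = 16.5p, so p* = 27.5.
q* = 511.5 − 8(27.5) = 291.5.

p* = 27.5, q* = 291.5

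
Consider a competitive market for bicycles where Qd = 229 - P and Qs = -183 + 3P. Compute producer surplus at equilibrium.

Equilibrium: 229 - P = -183 + 3P gives P* = 103, Q* = 126.
Supply starts at P = 61 (where Qs = 0).
PS = ½(103 − 61)(126) = 2646.

Producer surplus = 2646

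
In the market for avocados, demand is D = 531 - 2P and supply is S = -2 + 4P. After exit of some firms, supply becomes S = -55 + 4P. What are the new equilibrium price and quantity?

P' = 293/3, Q' = 1007/3

Original equilibrium: P* = 533/6, Q* = 1060/3.
New equilibrium: 531 - 2P = -55 + 4P, so 586 = 6P and P' = 293/3; Q' = 531 − 2(293/3) = 1007/3.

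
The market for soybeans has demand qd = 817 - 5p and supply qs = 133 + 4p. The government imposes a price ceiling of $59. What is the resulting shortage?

Equilibrium price would be p* = 76, so the ceiling at 59 binds.
At p = 59: qd = 817 − 5(59) = 522, qs = 133 + 4(59) = 369.
Shortage = 522 − 369 = 153.

Shortage = 153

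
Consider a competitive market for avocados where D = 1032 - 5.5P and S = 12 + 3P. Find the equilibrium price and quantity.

Set D = S: 1032 - 5.5P = 12 + 3P.
1020 = 8.5P, so P* = 120.
Q* = 1032 − 5.5(120) = 372.

P* = 120, Q* = 372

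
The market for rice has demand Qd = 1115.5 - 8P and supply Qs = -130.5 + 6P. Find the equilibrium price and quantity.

P* = 89, Q* = 403.5

Set Qd = Qs: 1115.5 - 8P = -130.5 + 6P.
1246 = 14P, so P* = 89.
Q* = 1115.5 − 8(89) = 403.5.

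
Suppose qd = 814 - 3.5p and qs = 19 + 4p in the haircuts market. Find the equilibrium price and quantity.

p* = 106, q* = 443

Set qd = qs: 814 - 3.5p = 19 + 4p.
795 = 7.5p, so p* = 106.
q* = 814 − 3.5(106) = 443.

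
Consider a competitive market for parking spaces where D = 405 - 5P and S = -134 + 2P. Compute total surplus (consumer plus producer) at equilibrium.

Total surplus = 140

Equilibrium: 405 - 5P = -134 + 2P gives P* = 77, Q* = 20.
Demand choke price: P = 81; supply starts at P = 67.
CS = ½(81 − 77)(20) = 40; PS = ½(77 − 67)(20) = 100.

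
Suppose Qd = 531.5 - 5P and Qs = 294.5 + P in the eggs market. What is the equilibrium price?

Set Qd = Qs: 531.5 - 5P = 294.5 + P.
237 = 6P, so P* = 39.5.
Q* = 531.5 − 5(39.5) = 334.

P* = 39.5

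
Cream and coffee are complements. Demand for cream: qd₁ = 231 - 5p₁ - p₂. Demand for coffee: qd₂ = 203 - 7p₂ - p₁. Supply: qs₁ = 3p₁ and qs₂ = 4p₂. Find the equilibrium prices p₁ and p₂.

p₁ = 2338/87, p₂ = 1393/87

Market 1: 231 - 5p₁ - p₂ = 3p₁ → 8p₁ + p₂ = 231.
Market 2: 11p₂ + p₁ = 203.
Eliminating p₂: 11×(1) − 1×(2) gives 87p₁ = 2338, so p₁ = 2338/87.
Back-substitute into (2): p₂ = (203 − 1×2338/87) / 11 = 1393/87.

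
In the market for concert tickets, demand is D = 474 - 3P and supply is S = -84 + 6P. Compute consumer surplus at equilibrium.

Equilibrium: 474 - 3P = -84 + 6P gives P* = 62, Q* = 288.
Demand choke price (D = 0): P = 158.
CS = ½(158 − 62)(288) = 13824.

Consumer surplus = 13824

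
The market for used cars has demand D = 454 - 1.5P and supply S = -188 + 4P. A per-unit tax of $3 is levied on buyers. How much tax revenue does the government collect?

Pre-tax equilibrium: P* = 1284/11, Q* = 3068/11.
Tax on buyers shifts demand to D = 454 − 1.5(P + 3) = 449.5 - 1.5P.
449.5 - 1.5P = -188 + 4P gives seller price Ps = 1275/11; buyers pay Pb = 1275/11 + 3 = 1308/11.
New quantity: Q = 454 − 1.5(1308/11) = 3032/11.
Revenue = 3 × 3032/11 = 9096/11.

Tax revenue = 9096/11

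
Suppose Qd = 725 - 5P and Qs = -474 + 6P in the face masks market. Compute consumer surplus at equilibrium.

Consumer surplus = 3240

Equilibrium: 725 - 5P = -474 + 6P gives P* = 109, Q* = 180.
Demand choke price (Qd = 0): P = 145.
CS = ½(145 − 109)(180) = 3240.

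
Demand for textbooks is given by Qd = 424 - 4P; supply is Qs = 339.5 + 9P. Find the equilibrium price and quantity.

Set Qd = Qs: 424 - 4P = 339.5 + 9P.
84.5 = 13P, so P* = 6.5.
Q* = 424 − 4(6.5) = 398.

P* = 6.5, Q* = 398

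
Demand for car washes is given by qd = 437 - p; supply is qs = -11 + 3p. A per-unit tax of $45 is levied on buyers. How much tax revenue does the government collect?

Tax revenue = 13106.25

Pre-tax equilibrium: p* = 112, q* = 325.
Tax on buyers shifts demand to qd = 437 − 1(p + 45) = 392 - p.
392 - p = -11 + 3p gives seller price ps = 100.75; buyers pay pb = 100.75 + 45 = 145.75.
New quantity: q = 437 − 1(145.75) = 291.25.
Revenue = 45 × 291.25 = 13106.25.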